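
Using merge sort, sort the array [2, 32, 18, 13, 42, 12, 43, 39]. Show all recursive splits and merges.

Merge sort trace:

Split: [2, 32, 18, 13, 42, 12, 43, 39] -> [2, 32, 18, 13] and [42, 12, 43, 39]
  Split: [2, 32, 18, 13] -> [2, 32] and [18, 13]
    Split: [2, 32] -> [2] and [32]
    Merge: [2] + [32] -> [2, 32]
    Split: [18, 13] -> [18] and [13]
    Merge: [18] + [13] -> [13, 18]
  Merge: [2, 32] + [13, 18] -> [2, 13, 18, 32]
  Split: [42, 12, 43, 39] -> [42, 12] and [43, 39]
    Split: [42, 12] -> [42] and [12]
    Merge: [42] + [12] -> [12, 42]
    Split: [43, 39] -> [43] and [39]
    Merge: [43] + [39] -> [39, 43]
  Merge: [12, 42] + [39, 43] -> [12, 39, 42, 43]
Merge: [2, 13, 18, 32] + [12, 39, 42, 43] -> [2, 12, 13, 18, 32, 39, 42, 43]

Final sorted array: [2, 12, 13, 18, 32, 39, 42, 43]

The merge sort proceeds by recursively splitting the array and merging sorted halves.
After all merges, the sorted array is [2, 12, 13, 18, 32, 39, 42, 43].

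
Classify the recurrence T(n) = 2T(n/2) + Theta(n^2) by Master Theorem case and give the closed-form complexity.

Master Theorem for T(n) = 2T(n/2) + O(n^2):

a = 2, b = 2, c = 2
log_b(a) = log_2(2) = 1.0000

Case 3: c = 2 > log_2(2) = 1.0000
T(n) = O(n^2) = O(n^2)

For T(n) = 2T(n/2) + O(n^2): log_2(2) = 1.0000. This is Case 3 of the Master Theorem (c > log_b(a), work dominated by root), giving O(n^2).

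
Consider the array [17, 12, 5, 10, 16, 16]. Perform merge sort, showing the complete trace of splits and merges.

Merge sort trace:

Split: [17, 12, 5, 10, 16, 16] -> [17, 12, 5] and [10, 16, 16]
  Split: [17, 12, 5] -> [17] and [12, 5]
    Split: [12, 5] -> [12] and [5]
    Merge: [12] + [5] -> [5, 12]
  Merge: [17] + [5, 12] -> [5, 12, 17]
  Split: [10, 16, 16] -> [10] and [16, 16]
    Split: [16, 16] -> [16] and [16]
    Merge: [16] + [16] -> [16, 16]
  Merge: [10] + [16, 16] -> [10, 16, 16]
Merge: [5, 12, 17] + [10, 16, 16] -> [5, 10, 12, 16, 16, 17]

Final sorted array: [5, 10, 12, 16, 16, 17]

The merge sort proceeds by recursively splitting the array and merging sorted halves.
After all merges, the sorted array is [5, 10, 12, 16, 16, 17].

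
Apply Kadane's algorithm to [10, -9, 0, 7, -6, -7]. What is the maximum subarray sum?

Using Kadane's algorithm on [10, -9, 0, 7, -6, -7]:

Scanning through the array:
Position 1 (value -9): max_ending_here = 1, max_so_far = 10
Position 2 (value 0): max_ending_here = 1, max_so_far = 10
Position 3 (value 7): max_ending_here = 8, max_so_far = 10
Position 4 (value -6): max_ending_here = 2, max_so_far = 10
Position 5 (value -7): max_ending_here = -5, max_so_far = 10

Maximum subarray: [10]
Maximum sum: 10

The maximum subarray is [10] with sum 10. This subarray runs from index 0 to index 0.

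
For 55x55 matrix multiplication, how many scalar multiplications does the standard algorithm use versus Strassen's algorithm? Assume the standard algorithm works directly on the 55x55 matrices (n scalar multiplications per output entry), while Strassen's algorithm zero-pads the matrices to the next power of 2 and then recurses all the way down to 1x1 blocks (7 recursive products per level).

Matrix multiplication for 55x55 matrices:

Strassen's algorithm requires power-of-2 dimensions. Pad 55x55 to 64x64 (next power of 2).

Standard algorithm: 55^3 = 166375 multiplications
Strassen's algorithm: 7^(log2(64)) = 7^6 = 117649 multiplications
Savings: 166375 - 117649 = 48726 multiplications

Standard: 166375 multiplications (55^3). Strassen: 117649 multiplications (7^6, after padding to 64x64). Strassen reduces 8 recursive multiplications to 7 at each level.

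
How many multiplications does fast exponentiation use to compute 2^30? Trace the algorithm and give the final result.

Computing 2^30 by squaring (build up from 2^1; each line after the first costs one multiplication):

2^1 = 2
2^2 = (2^1)^2 = 2^2 = 4
2^3 = 2 * 2^2 = 2 * 4 = 8
2^6 = (2^3)^2 = 8^2 = 64
2^7 = 2 * 2^6 = 2 * 64 = 128
2^14 = (2^7)^2 = 128^2 = 16384
2^15 = 2 * 2^14 = 2 * 16384 = 32768
2^30 = (2^15)^2 = 32768^2 = 1073741824

Result: 1073741824
Multiplications needed: 7 (7 lines after 2^1)

2^30 = 1073741824. Using exponentiation by squaring, this requires 7 multiplications. The key idea: if the exponent is even, square the half-power; if odd, multiply by the base once.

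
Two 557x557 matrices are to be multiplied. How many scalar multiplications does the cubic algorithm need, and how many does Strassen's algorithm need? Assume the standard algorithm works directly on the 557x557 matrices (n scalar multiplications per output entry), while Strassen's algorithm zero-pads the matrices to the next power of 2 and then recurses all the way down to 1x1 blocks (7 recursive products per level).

Matrix multiplication for 557x557 matrices:

Strassen's algorithm requires power-of-2 dimensions. Pad 557x557 to 1024x1024 (next power of 2).

Standard algorithm: 557^3 = 172808693 multiplications
Strassen's algorithm: 7^(log2(1024)) = 7^10 = 282475249 multiplications
Difference: 172808693 - 282475249 = -109666556 (Strassen uses MORE here due to padding overhead — for small or just-over-power-of-2 n, padding can outweigh the per-level savings)

Standard: 172808693 multiplications (557^3). Strassen: 282475249 multiplications (7^10, after padding to 1024x1024). Strassen reduces 8 recursive multiplications to 7 at each level.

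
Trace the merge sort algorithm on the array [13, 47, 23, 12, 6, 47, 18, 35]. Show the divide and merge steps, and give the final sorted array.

Merge sort trace:

Split: [13, 47, 23, 12, 6, 47, 18, 35] -> [13, 47, 23, 12] and [6, 47, 18, 35]
  Split: [13, 47, 23, 12] -> [13, 47] and [23, 12]
    Split: [13, 47] -> [13] and [47]
    Merge: [13] + [47] -> [13, 47]
    Split: [23, 12] -> [23] and [12]
    Merge: [23] + [12] -> [12, 23]
  Merge: [13, 47] + [12, 23] -> [12, 13, 23, 47]
  Split: [6, 47, 18, 35] -> [6, 47] and [18, 35]
    Split: [6, 47] -> [6] and [47]
    Merge: [6] + [47] -> [6, 47]
    Split: [18, 35] -> [18] and [35]
    Merge: [18] + [35] -> [18, 35]
  Merge: [6, 47] + [18, 35] -> [6, 18, 35, 47]
Merge: [12, 13, 23, 47] + [6, 18, 35, 47] -> [6, 12, 13, 18, 23, 35, 47, 47]

Final sorted array: [6, 12, 13, 18, 23, 35, 47, 47]

The merge sort proceeds by recursively splitting the array and merging sorted halves.
After all merges, the sorted array is [6, 12, 13, 18, 23, 35, 47, 47].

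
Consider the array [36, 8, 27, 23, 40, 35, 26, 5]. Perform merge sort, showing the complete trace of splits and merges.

Merge sort trace:

Split: [36, 8, 27, 23, 40, 35, 26, 5] -> [36, 8, 27, 23] and [40, 35, 26, 5]
  Split: [36, 8, 27, 23] -> [36, 8] and [27, 23]
    Split: [36, 8] -> [36] and [8]
    Merge: [36] + [8] -> [8, 36]
    Split: [27, 23] -> [27] and [23]
    Merge: [27] + [23] -> [23, 27]
  Merge: [8, 36] + [23, 27] -> [8, 23, 27, 36]
  Split: [40, 35, 26, 5] -> [40, 35] and [26, 5]
    Split: [40, 35] -> [40] and [35]
    Merge: [40] + [35] -> [35, 40]
    Split: [26, 5] -> [26] and [5]
    Merge: [26] + [5] -> [5, 26]
  Merge: [35, 40] + [5, 26] -> [5, 26, 35, 40]
Merge: [8, 23, 27, 36] + [5, 26, 35, 40] -> [5, 8, 23, 26, 27, 35, 36, 40]

Final sorted array: [5, 8, 23, 26, 27, 35, 36, 40]

The merge sort proceeds by recursively splitting the array and merging sorted halves.
After all merges, the sorted array is [5, 8, 23, 26, 27, 35, 36, 40].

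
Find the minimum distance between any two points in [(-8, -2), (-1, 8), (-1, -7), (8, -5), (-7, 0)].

Computing all pairwise distances among 5 points:

d((-8, -2), (-1, 8)) = 12.2066
d((-8, -2), (-1, -7)) = 8.6023
d((-8, -2), (8, -5)) = 16.2788
d((-8, -2), (-7, 0)) = 2.2361 <-- minimum
d((-1, 8), (-1, -7)) = 15.0
d((-1, 8), (8, -5)) = 15.8114
d((-1, 8), (-7, 0)) = 10.0
d((-1, -7), (8, -5)) = 9.2195
d((-1, -7), (-7, 0)) = 9.2195
d((8, -5), (-7, 0)) = 15.8114

Closest pair: (-8, -2) and (-7, 0) with distance 2.2361

The closest pair is (-8, -2) and (-7, 0) with Euclidean distance 2.2361. For 5 points, brute-force pairwise comparison is shown above. For large n, the divide-and-conquer algorithm (sort by x, recurse on halves, check the dividing strip) achieves O(n log n).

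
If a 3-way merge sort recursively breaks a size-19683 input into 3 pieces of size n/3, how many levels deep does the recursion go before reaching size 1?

For divide and conquer with division factor 3:

Problem sizes at each level:
Level 0: 19683
Level 1: 6561
Level 2: 2187
Level 3: 729
Level 4: 243
Level 5: 81
Level 6: 27
Level 7: 9
Level 8: 3
Level 9: 1

The root is level 0 and the size-1 base case is level 9 (the tree spans levels 0 through 9, i.e. 10 levels counting the root), so the depth is the number of divisions: log_3(19683) = 9

The recursion tree depth is log_3(19683) = 9. At each level, the problem size is divided by 3, so it takes 9 divisions to reduce to a base case of size 1. The algorithm makes 3 recursive calls at each level.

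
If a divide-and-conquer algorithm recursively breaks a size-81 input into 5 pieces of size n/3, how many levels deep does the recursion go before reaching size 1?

For divide and conquer with division factor 3:

Problem sizes at each level:
Level 0: 81
Level 1: 27
Level 2: 9
Level 3: 3
Level 4: 1

The root is level 0 and the size-1 base case is level 4 (the tree spans levels 0 through 4, i.e. 5 levels counting the root), so the depth is the number of divisions: log_3(81) = 4

The recursion tree depth is log_3(81) = 4. At each level, the problem size is divided by 3, so it takes 4 divisions to reduce to a base case of size 1. The algorithm makes 5 recursive calls at each level.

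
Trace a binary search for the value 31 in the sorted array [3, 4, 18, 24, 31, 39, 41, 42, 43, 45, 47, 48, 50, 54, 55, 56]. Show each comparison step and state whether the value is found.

Binary search for 31 in [3, 4, 18, 24, 31, 39, 41, 42, 43, 45, 47, 48, 50, 54, 55, 56]:

lo=0, hi=15, mid=7, arr[mid]=42 -> 42 > 31, search left half
lo=0, hi=6, mid=3, arr[mid]=24 -> 24 < 31, search right half
lo=4, hi=6, mid=5, arr[mid]=39 -> 39 > 31, search left half
lo=4, hi=4, mid=4, arr[mid]=31 -> Found target at index 4!

Binary search finds 31 at index 4 after 4 comparisons. The search repeatedly halves the search space by comparing with the middle element.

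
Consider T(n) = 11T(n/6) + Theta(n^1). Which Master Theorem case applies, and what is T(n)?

Master Theorem for T(n) = 11T(n/6) + O(n^1):

a = 11, b = 6, c = 1
log_b(a) = log_6(11) = 1.3383

Case 1: c = 1 < log_6(11) = 1.3383
T(n) = O(n^(log_6 11))

For T(n) = 11T(n/6) + O(n^1): log_6(11) = 1.3383. This is Case 1 of the Master Theorem (c < log_b(a), work dominated by leaves), giving O(n^(log_6 11)).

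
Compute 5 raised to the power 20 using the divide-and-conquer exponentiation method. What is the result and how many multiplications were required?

Computing 5^20 by squaring (build up from 5^1; each line after the first costs one multiplication):

5^1 = 5
5^2 = (5^1)^2 = 5^2 = 25
5^4 = (5^2)^2 = 25^2 = 625
5^5 = 5 * 5^4 = 5 * 625 = 3125
5^10 = (5^5)^2 = 3125^2 = 9765625
5^20 = (5^10)^2 = 9765625^2 = 95367431640625

Result: 95367431640625
Multiplications needed: 5 (5 lines after 5^1)

5^20 = 95367431640625. Using exponentiation by squaring, this requires 5 multiplications. The key idea: if the exponent is even, square the half-power; if odd, multiply by the base once.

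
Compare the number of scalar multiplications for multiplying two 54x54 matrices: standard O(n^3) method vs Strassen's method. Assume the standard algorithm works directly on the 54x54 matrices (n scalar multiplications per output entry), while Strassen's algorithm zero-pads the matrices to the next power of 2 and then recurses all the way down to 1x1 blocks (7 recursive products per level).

Matrix multiplication for 54x54 matrices:

Strassen's algorithm requires power-of-2 dimensions. Pad 54x54 to 64x64 (next power of 2).

Standard algorithm: 54^3 = 157464 multiplications
Strassen's algorithm: 7^(log2(64)) = 7^6 = 117649 multiplications
Savings: 157464 - 117649 = 39815 multiplications

Standard: 157464 multiplications (54^3). Strassen: 117649 multiplications (7^6, after padding to 64x64). Strassen reduces 8 recursive multiplications to 7 at each level.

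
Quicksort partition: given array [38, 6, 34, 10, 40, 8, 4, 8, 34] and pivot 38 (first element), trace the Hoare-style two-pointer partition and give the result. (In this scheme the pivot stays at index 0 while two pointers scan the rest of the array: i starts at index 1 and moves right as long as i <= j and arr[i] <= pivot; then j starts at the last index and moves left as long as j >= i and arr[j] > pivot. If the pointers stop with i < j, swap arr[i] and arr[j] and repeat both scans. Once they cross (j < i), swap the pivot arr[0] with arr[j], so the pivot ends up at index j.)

Hoare-style two-pointer partition with pivot = 38:

Initial array: [38, 6, 34, 10, 40, 8, 4, 8, 34]

Pointers start at i = 1, j = 8.
i stops at index 4 (arr[4]=40 > 38), j stops at index 8 (arr[8]=34 <= 38): swap arr[4] and arr[8], array becomes [38, 6, 34, 10, 34, 8, 4, 8, 40]
i ends at 8, j ends at 7: the pointers have crossed (j < i), so scanning stops.

Swap pivot arr[0] with arr[7] to place pivot at position 7: [8, 6, 34, 10, 34, 8, 4, 38, 40]
Pivot position: 7

After partitioning with pivot 38, the array becomes [8, 6, 34, 10, 34, 8, 4, 38, 40]. The pivot is placed at index 7. All elements to the left of the pivot are <= 38, and all elements to the right are > 38.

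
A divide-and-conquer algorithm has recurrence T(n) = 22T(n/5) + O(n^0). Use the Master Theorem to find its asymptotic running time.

Master Theorem for T(n) = 22T(n/5) + O(n^0):

a = 22, b = 5, c = 0
log_b(a) = log_5(22) = 1.9206

Case 1: c = 0 < log_5(22) = 1.9206
T(n) = O(n^(log_5 22))

For T(n) = 22T(n/5) + O(n^0): log_5(22) = 1.9206. This is Case 1 of the Master Theorem (c < log_b(a), work dominated by leaves), giving O(n^(log_5 22)).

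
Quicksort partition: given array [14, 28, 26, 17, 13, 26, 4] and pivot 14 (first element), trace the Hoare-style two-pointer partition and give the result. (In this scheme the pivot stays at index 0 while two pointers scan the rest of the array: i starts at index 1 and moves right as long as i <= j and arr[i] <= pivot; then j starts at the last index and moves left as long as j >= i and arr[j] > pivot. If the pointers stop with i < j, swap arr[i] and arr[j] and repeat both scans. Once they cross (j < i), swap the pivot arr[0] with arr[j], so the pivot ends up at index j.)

Hoare-style two-pointer partition with pivot = 14:

Initial array: [14, 28, 26, 17, 13, 26, 4]

Pointers start at i = 1, j = 6.
i stops at index 1 (arr[1]=28 > 14), j stops at index 6 (arr[6]=4 <= 14): swap arr[1] and arr[6], array becomes [14, 4, 26, 17, 13, 26, 28]
i stops at index 2 (arr[2]=26 > 14), j stops at index 4 (arr[4]=13 <= 14): swap arr[2] and arr[4], array becomes [14, 4, 13, 17, 26, 26, 28]
i ends at 3, j ends at 2: the pointers have crossed (j < i), so scanning stops.

Swap pivot arr[0] with arr[2] to place pivot at position 2: [13, 4, 14, 17, 26, 26, 28]
Pivot position: 2

After partitioning with pivot 14, the array becomes [13, 4, 14, 17, 26, 26, 28]. The pivot is placed at index 2. All elements to the left of the pivot are <= 14, and all elements to the right are > 14.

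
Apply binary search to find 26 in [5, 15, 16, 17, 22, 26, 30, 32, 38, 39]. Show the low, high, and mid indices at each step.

Binary search for 26 in [5, 15, 16, 17, 22, 26, 30, 32, 38, 39]:

lo=0, hi=9, mid=4, arr[mid]=22 -> 22 < 26, search right half
lo=5, hi=9, mid=7, arr[mid]=32 -> 32 > 26, search left half
lo=5, hi=6, mid=5, arr[mid]=26 -> Found target at index 5!

Binary search finds 26 at index 5 after 3 comparisons. The search repeatedly halves the search space by comparing with the middle element.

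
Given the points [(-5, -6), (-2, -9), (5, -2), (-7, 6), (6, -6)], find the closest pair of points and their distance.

Computing all pairwise distances among 5 points:

d((-5, -6), (-2, -9)) = 4.2426
d((-5, -6), (5, -2)) = 10.7703
d((-5, -6), (-7, 6)) = 12.1655
d((-5, -6), (6, -6)) = 11.0
d((-2, -9), (5, -2)) = 9.8995
d((-2, -9), (-7, 6)) = 15.8114
d((-2, -9), (6, -6)) = 8.544
d((5, -2), (-7, 6)) = 14.4222
d((5, -2), (6, -6)) = 4.1231 <-- minimum
d((-7, 6), (6, -6)) = 17.6918

Closest pair: (5, -2) and (6, -6) with distance 4.1231

The closest pair is (5, -2) and (6, -6) with Euclidean distance 4.1231. For 5 points, brute-force pairwise comparison is shown above. For large n, the divide-and-conquer algorithm (sort by x, recurse on halves, check the dividing strip) achieves O(n log n).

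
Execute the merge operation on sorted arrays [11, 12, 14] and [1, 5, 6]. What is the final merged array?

Merging process:

Compare 11 vs 1: take 1 from right. Merged: [1]
Compare 11 vs 5: take 5 from right. Merged: [1, 5]
Compare 11 vs 6: take 6 from right. Merged: [1, 5, 6]
Append remaining from left: [11, 12, 14]. Merged: [1, 5, 6, 11, 12, 14]

Final merged array: [1, 5, 6, 11, 12, 14]
Total comparisons: 3

The merged array is [1, 5, 6, 11, 12, 14], requiring 3 comparisons. The merge step runs in O(n) time where n is the total number of elements.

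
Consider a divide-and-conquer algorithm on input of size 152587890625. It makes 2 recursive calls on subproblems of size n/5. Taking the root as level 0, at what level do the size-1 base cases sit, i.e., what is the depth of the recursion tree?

For divide and conquer with division factor 5:

Problem sizes at each level:
Level 0: 152587890625
Level 1: 30517578125
Level 2: 6103515625
Level 3: 1220703125
Level 4: 244140625
Level 5: 48828125
Level 6: 9765625
Level 7: 1953125
Level 8: 390625
Level 9: 78125
Level 10: 15625
Level 11: 3125
Level 12: 625
Level 13: 125
Level 14: 25
Level 15: 5
Level 16: 1

The root is level 0 and the size-1 base case is level 16 (the tree spans levels 0 through 16, i.e. 17 levels counting the root), so the depth is the number of divisions: log_5(152587890625) = 16

The recursion tree depth is log_5(152587890625) = 16. At each level, the problem size is divided by 5, so it takes 16 divisions to reduce to a base case of size 1. The algorithm makes 2 recursive calls at each level.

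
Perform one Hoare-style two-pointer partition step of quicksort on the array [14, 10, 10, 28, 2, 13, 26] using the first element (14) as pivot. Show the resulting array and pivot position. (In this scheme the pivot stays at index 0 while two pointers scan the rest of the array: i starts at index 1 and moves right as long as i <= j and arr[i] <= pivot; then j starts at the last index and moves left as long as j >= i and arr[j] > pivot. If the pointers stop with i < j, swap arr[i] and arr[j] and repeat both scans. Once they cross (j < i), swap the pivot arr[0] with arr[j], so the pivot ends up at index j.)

Hoare-style two-pointer partition with pivot = 14:

Initial array: [14, 10, 10, 28, 2, 13, 26]

Pointers start at i = 1, j = 6.
i stops at index 3 (arr[3]=28 > 14), j stops at index 5 (arr[5]=13 <= 14): swap arr[3] and arr[5], array becomes [14, 10, 10, 13, 2, 28, 26]
i ends at 5, j ends at 4: the pointers have crossed (j < i), so scanning stops.

Swap pivot arr[0] with arr[4] to place pivot at position 4: [2, 10, 10, 13, 14, 28, 26]
Pivot position: 4

After partitioning with pivot 14, the array becomes [2, 10, 10, 13, 14, 28, 26]. The pivot is placed at index 4. All elements to the left of the pivot are <= 14, and all elements to the right are > 14.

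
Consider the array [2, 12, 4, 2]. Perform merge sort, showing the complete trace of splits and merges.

Merge sort trace:

Split: [2, 12, 4, 2] -> [2, 12] and [4, 2]
  Split: [2, 12] -> [2] and [12]
  Merge: [2] + [12] -> [2, 12]
  Split: [4, 2] -> [4] and [2]
  Merge: [4] + [2] -> [2, 4]
Merge: [2, 12] + [2, 4] -> [2, 2, 4, 12]

Final sorted array: [2, 2, 4, 12]

The merge sort proceeds by recursively splitting the array and merging sorted halves.
After all merges, the sorted array is [2, 2, 4, 12].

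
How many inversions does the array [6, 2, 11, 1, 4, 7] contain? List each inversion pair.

Finding inversions in [6, 2, 11, 1, 4, 7]:

(0, 1): arr[0]=6 > arr[1]=2
(0, 3): arr[0]=6 > arr[3]=1
(0, 4): arr[0]=6 > arr[4]=4
(1, 3): arr[1]=2 > arr[3]=1
(2, 3): arr[2]=11 > arr[3]=1
(2, 4): arr[2]=11 > arr[4]=4
(2, 5): arr[2]=11 > arr[5]=7

Total inversions: 7

The array has 7 inversion(s): (0,1), (0,3), (0,4), (1,3), (2,3), (2,4), (2,5). Each pair (i,j) satisfies i < j and arr[i] > arr[j].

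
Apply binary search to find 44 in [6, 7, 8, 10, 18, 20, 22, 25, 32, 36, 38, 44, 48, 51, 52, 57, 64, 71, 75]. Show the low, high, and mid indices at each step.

Binary search for 44 in [6, 7, 8, 10, 18, 20, 22, 25, 32, 36, 38, 44, 48, 51, 52, 57, 64, 71, 75]:

lo=0, hi=18, mid=9, arr[mid]=36 -> 36 < 44, search right half
lo=10, hi=18, mid=14, arr[mid]=52 -> 52 > 44, search left half
lo=10, hi=13, mid=11, arr[mid]=44 -> Found target at index 11!

Binary search finds 44 at index 11 after 3 comparisons. The search repeatedly halves the search space by comparing with the middle element.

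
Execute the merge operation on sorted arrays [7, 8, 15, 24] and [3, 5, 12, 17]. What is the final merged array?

Merging process:

Compare 7 vs 3: take 3 from right. Merged: [3]
Compare 7 vs 5: take 5 from right. Merged: [3, 5]
Compare 7 vs 12: take 7 from left. Merged: [3, 5, 7]
Compare 8 vs 12: take 8 from left. Merged: [3, 5, 7, 8]
Compare 15 vs 12: take 12 from right. Merged: [3, 5, 7, 8, 12]
Compare 15 vs 17: take 15 from left. Merged: [3, 5, 7, 8, 12, 15]
Compare 24 vs 17: take 17 from right. Merged: [3, 5, 7, 8, 12, 15, 17]
Append remaining from left: [24]. Merged: [3, 5, 7, 8, 12, 15, 17, 24]

Final merged array: [3, 5, 7, 8, 12, 15, 17, 24]
Total comparisons: 7

The merged array is [3, 5, 7, 8, 12, 15, 17, 24], requiring 7 comparisons. The merge step runs in O(n) time where n is the total number of elements.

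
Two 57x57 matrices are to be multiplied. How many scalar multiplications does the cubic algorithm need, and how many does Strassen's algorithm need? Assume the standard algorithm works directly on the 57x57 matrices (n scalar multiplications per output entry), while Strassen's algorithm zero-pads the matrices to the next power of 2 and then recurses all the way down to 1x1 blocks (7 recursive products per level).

Matrix multiplication for 57x57 matrices:

Strassen's algorithm requires power-of-2 dimensions. Pad 57x57 to 64x64 (next power of 2).

Standard algorithm: 57^3 = 185193 multiplications
Strassen's algorithm: 7^(log2(64)) = 7^6 = 117649 multiplications
Savings: 185193 - 117649 = 67544 multiplications

Standard: 185193 multiplications (57^3). Strassen: 117649 multiplications (7^6, after padding to 64x64). Strassen reduces 8 recursive multiplications to 7 at each level.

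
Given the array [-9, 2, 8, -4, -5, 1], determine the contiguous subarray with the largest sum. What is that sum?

Using Kadane's algorithm on [-9, 2, 8, -4, -5, 1]:

Scanning through the array:
Position 1 (value 2): max_ending_here = 2, max_so_far = 2
Position 2 (value 8): max_ending_here = 10, max_so_far = 10
Position 3 (value -4): max_ending_here = 6, max_so_far = 10
Position 4 (value -5): max_ending_here = 1, max_so_far = 10
Position 5 (value 1): max_ending_here = 2, max_so_far = 10

Maximum subarray: [2, 8]
Maximum sum: 10

The maximum subarray is [2, 8] with sum 10. This subarray runs from index 1 to index 2.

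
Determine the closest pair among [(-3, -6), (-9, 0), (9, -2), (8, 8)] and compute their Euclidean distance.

Computing all pairwise distances among 4 points:

d((-3, -6), (-9, 0)) = 8.4853 <-- minimum
d((-3, -6), (9, -2)) = 12.6491
d((-3, -6), (8, 8)) = 17.8045
d((-9, 0), (9, -2)) = 18.1108
d((-9, 0), (8, 8)) = 18.7883
d((9, -2), (8, 8)) = 10.0499

Closest pair: (-3, -6) and (-9, 0) with distance 8.4853

The closest pair is (-3, -6) and (-9, 0) with Euclidean distance 8.4853. For 4 points, brute-force pairwise comparison is shown above. For large n, the divide-and-conquer algorithm (sort by x, recurse on halves, check the dividing strip) achieves O(n log n).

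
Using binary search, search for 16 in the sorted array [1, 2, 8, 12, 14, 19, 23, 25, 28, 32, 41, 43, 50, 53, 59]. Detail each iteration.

Binary search for 16 in [1, 2, 8, 12, 14, 19, 23, 25, 28, 32, 41, 43, 50, 53, 59]:

lo=0, hi=14, mid=7, arr[mid]=25 -> 25 > 16, search left half
lo=0, hi=6, mid=3, arr[mid]=12 -> 12 < 16, search right half
lo=4, hi=6, mid=5, arr[mid]=19 -> 19 > 16, search left half
lo=4, hi=4, mid=4, arr[mid]=14 -> 14 < 16, search right half
lo=5 > hi=4, target 16 not found

Binary search determines that 16 is not in the array after 4 comparisons. The search space was exhausted without finding the target.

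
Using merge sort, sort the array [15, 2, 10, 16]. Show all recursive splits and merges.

Merge sort trace:

Split: [15, 2, 10, 16] -> [15, 2] and [10, 16]
  Split: [15, 2] -> [15] and [2]
  Merge: [15] + [2] -> [2, 15]
  Split: [10, 16] -> [10] and [16]
  Merge: [10] + [16] -> [10, 16]
Merge: [2, 15] + [10, 16] -> [2, 10, 15, 16]

Final sorted array: [2, 10, 15, 16]

The merge sort proceeds by recursively splitting the array and merging sorted halves.
After all merges, the sorted array is [2, 10, 15, 16].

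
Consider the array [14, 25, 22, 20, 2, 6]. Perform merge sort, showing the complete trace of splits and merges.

Merge sort trace:

Split: [14, 25, 22, 20, 2, 6] -> [14, 25, 22] and [20, 2, 6]
  Split: [14, 25, 22] -> [14] and [25, 22]
    Split: [25, 22] -> [25] and [22]
    Merge: [25] + [22] -> [22, 25]
  Merge: [14] + [22, 25] -> [14, 22, 25]
  Split: [20, 2, 6] -> [20] and [2, 6]
    Split: [2, 6] -> [2] and [6]
    Merge: [2] + [6] -> [2, 6]
  Merge: [20] + [2, 6] -> [2, 6, 20]
Merge: [14, 22, 25] + [2, 6, 20] -> [2, 6, 14, 20, 22, 25]

Final sorted array: [2, 6, 14, 20, 22, 25]

The merge sort proceeds by recursively splitting the array and merging sorted halves.
After all merges, the sorted array is [2, 6, 14, 20, 22, 25].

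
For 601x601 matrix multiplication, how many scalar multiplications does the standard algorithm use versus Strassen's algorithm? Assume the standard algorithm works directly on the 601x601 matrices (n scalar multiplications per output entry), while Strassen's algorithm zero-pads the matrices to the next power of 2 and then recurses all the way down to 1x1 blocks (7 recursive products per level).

Matrix multiplication for 601x601 matrices:

Strassen's algorithm requires power-of-2 dimensions. Pad 601x601 to 1024x1024 (next power of 2).

Standard algorithm: 601^3 = 217081801 multiplications
Strassen's algorithm: 7^(log2(1024)) = 7^10 = 282475249 multiplications
Difference: 217081801 - 282475249 = -65393448 (Strassen uses MORE here due to padding overhead — for small or just-over-power-of-2 n, padding can outweigh the per-level savings)

Standard: 217081801 multiplications (601^3). Strassen: 282475249 multiplications (7^10, after padding to 1024x1024). Strassen reduces 8 recursive multiplications to 7 at each level.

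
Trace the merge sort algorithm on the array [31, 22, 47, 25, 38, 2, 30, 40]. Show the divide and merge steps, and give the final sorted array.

Merge sort trace:

Split: [31, 22, 47, 25, 38, 2, 30, 40] -> [31, 22, 47, 25] and [38, 2, 30, 40]
  Split: [31, 22, 47, 25] -> [31, 22] and [47, 25]
    Split: [31, 22] -> [31] and [22]
    Merge: [31] + [22] -> [22, 31]
    Split: [47, 25] -> [47] and [25]
    Merge: [47] + [25] -> [25, 47]
  Merge: [22, 31] + [25, 47] -> [22, 25, 31, 47]
  Split: [38, 2, 30, 40] -> [38, 2] and [30, 40]
    Split: [38, 2] -> [38] and [2]
    Merge: [38] + [2] -> [2, 38]
    Split: [30, 40] -> [30] and [40]
    Merge: [30] + [40] -> [30, 40]
  Merge: [2, 38] + [30, 40] -> [2, 30, 38, 40]
Merge: [22, 25, 31, 47] + [2, 30, 38, 40] -> [2, 22, 25, 30, 31, 38, 40, 47]

Final sorted array: [2, 22, 25, 30, 31, 38, 40, 47]

The merge sort proceeds by recursively splitting the array and merging sorted halves.
After all merges, the sorted array is [2, 22, 25, 30, 31, 38, 40, 47].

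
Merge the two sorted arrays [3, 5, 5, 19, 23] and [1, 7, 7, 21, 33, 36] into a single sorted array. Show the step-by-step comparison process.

Merging process:

Compare 3 vs 1: take 1 from right. Merged: [1]
Compare 3 vs 7: take 3 from left. Merged: [1, 3]
Compare 5 vs 7: take 5 from left. Merged: [1, 3, 5]
Compare 5 vs 7: take 5 from left. Merged: [1, 3, 5, 5]
Compare 19 vs 7: take 7 from right. Merged: [1, 3, 5, 5, 7]
Compare 19 vs 7: take 7 from right. Merged: [1, 3, 5, 5, 7, 7]
Compare 19 vs 21: take 19 from left. Merged: [1, 3, 5, 5, 7, 7, 19]
Compare 23 vs 21: take 21 from right. Merged: [1, 3, 5, 5, 7, 7, 19, 21]
Compare 23 vs 33: take 23 from left. Merged: [1, 3, 5, 5, 7, 7, 19, 21, 23]
Append remaining from right: [33, 36]. Merged: [1, 3, 5, 5, 7, 7, 19, 21, 23, 33, 36]

Final merged array: [1, 3, 5, 5, 7, 7, 19, 21, 23, 33, 36]
Total comparisons: 9

The merged array is [1, 3, 5, 5, 7, 7, 19, 21, 23, 33, 36], requiring 9 comparisons. The merge step runs in O(n) time where n is the total number of elements.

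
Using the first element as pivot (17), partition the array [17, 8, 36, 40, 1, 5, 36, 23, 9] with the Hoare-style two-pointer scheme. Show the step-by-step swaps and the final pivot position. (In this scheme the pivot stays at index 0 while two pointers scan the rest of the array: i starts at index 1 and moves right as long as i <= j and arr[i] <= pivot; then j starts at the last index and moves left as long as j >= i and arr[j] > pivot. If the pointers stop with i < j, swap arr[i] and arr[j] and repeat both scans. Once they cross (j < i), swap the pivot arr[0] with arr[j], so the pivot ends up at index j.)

Hoare-style two-pointer partition with pivot = 17:

Initial array: [17, 8, 36, 40, 1, 5, 36, 23, 9]

Pointers start at i = 1, j = 8.
i stops at index 2 (arr[2]=36 > 17), j stops at index 8 (arr[8]=9 <= 17): swap arr[2] and arr[8], array becomes [17, 8, 9, 40, 1, 5, 36, 23, 36]
i stops at index 3 (arr[3]=40 > 17), j stops at index 5 (arr[5]=5 <= 17): swap arr[3] and arr[5], array becomes [17, 8, 9, 5, 1, 40, 36, 23, 36]
i ends at 5, j ends at 4: the pointers have crossed (j < i), so scanning stops.

Swap pivot arr[0] with arr[4] to place pivot at position 4: [1, 8, 9, 5, 17, 40, 36, 23, 36]
Pivot position: 4

After partitioning with pivot 17, the array becomes [1, 8, 9, 5, 17, 40, 36, 23, 36]. The pivot is placed at index 4. All elements to the left of the pivot are <= 17, and all elements to the right are > 17.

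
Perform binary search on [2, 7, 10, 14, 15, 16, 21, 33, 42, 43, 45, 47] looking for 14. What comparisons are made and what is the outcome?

Binary search for 14 in [2, 7, 10, 14, 15, 16, 21, 33, 42, 43, 45, 47]:

lo=0, hi=11, mid=5, arr[mid]=16 -> 16 > 14, search left half
lo=0, hi=4, mid=2, arr[mid]=10 -> 10 < 14, search right half
lo=3, hi=4, mid=3, arr[mid]=14 -> Found target at index 3!

Binary search finds 14 at index 3 after 3 comparisons. The search repeatedly halves the search space by comparing with the middle element.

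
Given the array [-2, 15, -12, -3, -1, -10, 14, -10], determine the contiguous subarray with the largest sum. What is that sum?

Using Kadane's algorithm on [-2, 15, -12, -3, -1, -10, 14, -10]:

Scanning through the array:
Position 1 (value 15): max_ending_here = 15, max_so_far = 15
Position 2 (value -12): max_ending_here = 3, max_so_far = 15
Position 3 (value -3): max_ending_here = 0, max_so_far = 15
Position 4 (value -1): max_ending_here = -1, max_so_far = 15
Position 5 (value -10): max_ending_here = -10, max_so_far = 15
Position 6 (value 14): max_ending_here = 14, max_so_far = 15
Position 7 (value -10): max_ending_here = 4, max_so_far = 15

Maximum subarray: [15]
Maximum sum: 15

The maximum subarray is [15] with sum 15. This subarray runs from index 1 to index 1.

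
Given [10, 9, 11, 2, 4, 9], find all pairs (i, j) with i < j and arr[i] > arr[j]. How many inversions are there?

Finding inversions in [10, 9, 11, 2, 4, 9]:

(0, 1): arr[0]=10 > arr[1]=9
(0, 3): arr[0]=10 > arr[3]=2
(0, 4): arr[0]=10 > arr[4]=4
(0, 5): arr[0]=10 > arr[5]=9
(1, 3): arr[1]=9 > arr[3]=2
(1, 4): arr[1]=9 > arr[4]=4
(2, 3): arr[2]=11 > arr[3]=2
(2, 4): arr[2]=11 > arr[4]=4
(2, 5): arr[2]=11 > arr[5]=9

Total inversions: 9

The array has 9 inversion(s): (0,1), (0,3), (0,4), (0,5), (1,3), (1,4), (2,3), (2,4), (2,5). Each pair (i,j) satisfies i < j and arr[i] > arr[j].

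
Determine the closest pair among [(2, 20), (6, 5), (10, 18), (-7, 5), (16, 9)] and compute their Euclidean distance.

Computing all pairwise distances among 5 points:

d((2, 20), (6, 5)) = 15.5242
d((2, 20), (10, 18)) = 8.2462 <-- minimum
d((2, 20), (-7, 5)) = 17.4929
d((2, 20), (16, 9)) = 17.8045
d((6, 5), (10, 18)) = 13.6015
d((6, 5), (-7, 5)) = 13.0
d((6, 5), (16, 9)) = 10.7703
d((10, 18), (-7, 5)) = 21.4009
d((10, 18), (16, 9)) = 10.8167
d((-7, 5), (16, 9)) = 23.3452

Closest pair: (2, 20) and (10, 18) with distance 8.2462

The closest pair is (2, 20) and (10, 18) with Euclidean distance 8.2462. For 5 points, brute-force pairwise comparison is shown above. For large n, the divide-and-conquer algorithm (sort by x, recurse on halves, check the dividing strip) achieves O(n log n).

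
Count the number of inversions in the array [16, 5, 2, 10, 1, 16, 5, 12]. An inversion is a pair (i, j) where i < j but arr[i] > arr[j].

Finding inversions in [16, 5, 2, 10, 1, 16, 5, 12]:

(0, 1): arr[0]=16 > arr[1]=5
(0, 2): arr[0]=16 > arr[2]=2
(0, 3): arr[0]=16 > arr[3]=10
(0, 4): arr[0]=16 > arr[4]=1
(0, 6): arr[0]=16 > arr[6]=5
(0, 7): arr[0]=16 > arr[7]=12
(1, 2): arr[1]=5 > arr[2]=2
(1, 4): arr[1]=5 > arr[4]=1
(2, 4): arr[2]=2 > arr[4]=1
(3, 4): arr[3]=10 > arr[4]=1
(3, 6): arr[3]=10 > arr[6]=5
(5, 6): arr[5]=16 > arr[6]=5
(5, 7): arr[5]=16 > arr[7]=12

Total inversions: 13

The array has 13 inversion(s): (0,1), (0,2), (0,3), (0,4), (0,6), (0,7), (1,2), (1,4), (2,4), (3,4), (3,6), (5,6), (5,7). Each pair (i,j) satisfies i < j and arr[i] > arr[j].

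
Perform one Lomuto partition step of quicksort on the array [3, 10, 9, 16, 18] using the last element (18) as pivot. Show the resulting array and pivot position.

Lomuto partition with pivot = 18:

Initial array: [3, 10, 9, 16, 18]

arr[0]=3 <= 18: swap with position 0, array becomes [3, 10, 9, 16, 18]
arr[1]=10 <= 18: swap with position 1, array becomes [3, 10, 9, 16, 18]
arr[2]=9 <= 18: swap with position 2, array becomes [3, 10, 9, 16, 18]
arr[3]=16 <= 18: swap with position 3, array becomes [3, 10, 9, 16, 18]

Place pivot at position 4: [3, 10, 9, 16, 18]
Pivot position: 4

After partitioning with pivot 18, the array becomes [3, 10, 9, 16, 18]. The pivot is placed at index 4. All elements to the left of the pivot are <= 18, and all elements to the right are > 18.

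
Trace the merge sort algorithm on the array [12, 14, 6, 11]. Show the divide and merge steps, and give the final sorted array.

Merge sort trace:

Split: [12, 14, 6, 11] -> [12, 14] and [6, 11]
  Split: [12, 14] -> [12] and [14]
  Merge: [12] + [14] -> [12, 14]
  Split: [6, 11] -> [6] and [11]
  Merge: [6] + [11] -> [6, 11]
Merge: [12, 14] + [6, 11] -> [6, 11, 12, 14]

Final sorted array: [6, 11, 12, 14]

The merge sort proceeds by recursively splitting the array and merging sorted halves.
After all merges, the sorted array is [6, 11, 12, 14].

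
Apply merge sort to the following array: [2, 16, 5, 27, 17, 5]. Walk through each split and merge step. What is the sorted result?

Merge sort trace:

Split: [2, 16, 5, 27, 17, 5] -> [2, 16, 5] and [27, 17, 5]
  Split: [2, 16, 5] -> [2] and [16, 5]
    Split: [16, 5] -> [16] and [5]
    Merge: [16] + [5] -> [5, 16]
  Merge: [2] + [5, 16] -> [2, 5, 16]
  Split: [27, 17, 5] -> [27] and [17, 5]
    Split: [17, 5] -> [17] and [5]
    Merge: [17] + [5] -> [5, 17]
  Merge: [27] + [5, 17] -> [5, 17, 27]
Merge: [2, 5, 16] + [5, 17, 27] -> [2, 5, 5, 16, 17, 27]

Final sorted array: [2, 5, 5, 16, 17, 27]

The merge sort proceeds by recursively splitting the array and merging sorted halves.
After all merges, the sorted array is [2, 5, 5, 16, 17, 27].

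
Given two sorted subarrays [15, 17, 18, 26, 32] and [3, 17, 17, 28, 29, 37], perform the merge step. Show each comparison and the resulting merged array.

Merging process:

Compare 15 vs 3: take 3 from right. Merged: [3]
Compare 15 vs 17: take 15 from left. Merged: [3, 15]
Compare 17 vs 17: take 17 from left. Merged: [3, 15, 17]
Compare 18 vs 17: take 17 from right. Merged: [3, 15, 17, 17]
Compare 18 vs 17: take 17 from right. Merged: [3, 15, 17, 17, 17]
Compare 18 vs 28: take 18 from left. Merged: [3, 15, 17, 17, 17, 18]
Compare 26 vs 28: take 26 from left. Merged: [3, 15, 17, 17, 17, 18, 26]
Compare 32 vs 28: take 28 from right. Merged: [3, 15, 17, 17, 17, 18, 26, 28]
Compare 32 vs 29: take 29 from right. Merged: [3, 15, 17, 17, 17, 18, 26, 28, 29]
Compare 32 vs 37: take 32 from left. Merged: [3, 15, 17, 17, 17, 18, 26, 28, 29, 32]
Append remaining from right: [37]. Merged: [3, 15, 17, 17, 17, 18, 26, 28, 29, 32, 37]

Final merged array: [3, 15, 17, 17, 17, 18, 26, 28, 29, 32, 37]
Total comparisons: 10

The merged array is [3, 15, 17, 17, 17, 18, 26, 28, 29, 32, 37], requiring 10 comparisons. The merge step runs in O(n) time where n is the total number of elements.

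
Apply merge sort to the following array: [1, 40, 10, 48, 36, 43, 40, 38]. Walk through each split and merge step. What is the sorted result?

Merge sort trace:

Split: [1, 40, 10, 48, 36, 43, 40, 38] -> [1, 40, 10, 48] and [36, 43, 40, 38]
  Split: [1, 40, 10, 48] -> [1, 40] and [10, 48]
    Split: [1, 40] -> [1] and [40]
    Merge: [1] + [40] -> [1, 40]
    Split: [10, 48] -> [10] and [48]
    Merge: [10] + [48] -> [10, 48]
  Merge: [1, 40] + [10, 48] -> [1, 10, 40, 48]
  Split: [36, 43, 40, 38] -> [36, 43] and [40, 38]
    Split: [36, 43] -> [36] and [43]
    Merge: [36] + [43] -> [36, 43]
    Split: [40, 38] -> [40] and [38]
    Merge: [40] + [38] -> [38, 40]
  Merge: [36, 43] + [38, 40] -> [36, 38, 40, 43]
Merge: [1, 10, 40, 48] + [36, 38, 40, 43] -> [1, 10, 36, 38, 40, 40, 43, 48]

Final sorted array: [1, 10, 36, 38, 40, 40, 43, 48]

The merge sort proceeds by recursively splitting the array and merging sorted halves.
After all merges, the sorted array is [1, 10, 36, 38, 40, 40, 43, 48].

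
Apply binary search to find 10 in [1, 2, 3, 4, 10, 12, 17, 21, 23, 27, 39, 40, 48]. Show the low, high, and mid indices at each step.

Binary search for 10 in [1, 2, 3, 4, 10, 12, 17, 21, 23, 27, 39, 40, 48]:

lo=0, hi=12, mid=6, arr[mid]=17 -> 17 > 10, search left half
lo=0, hi=5, mid=2, arr[mid]=3 -> 3 < 10, search right half
lo=3, hi=5, mid=4, arr[mid]=10 -> Found target at index 4!

Binary search finds 10 at index 4 after 3 comparisons. The search repeatedly halves the search space by comparing with the middle element.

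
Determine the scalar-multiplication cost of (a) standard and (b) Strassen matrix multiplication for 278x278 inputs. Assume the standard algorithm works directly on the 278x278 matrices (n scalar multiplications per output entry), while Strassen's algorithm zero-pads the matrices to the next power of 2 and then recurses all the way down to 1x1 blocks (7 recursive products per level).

Matrix multiplication for 278x278 matrices:

Strassen's algorithm requires power-of-2 dimensions. Pad 278x278 to 512x512 (next power of 2).

Standard algorithm: 278^3 = 21484952 multiplications
Strassen's algorithm: 7^(log2(512)) = 7^9 = 40353607 multiplications
Difference: 21484952 - 40353607 = -18868655 (Strassen uses MORE here due to padding overhead — for small or just-over-power-of-2 n, padding can outweigh the per-level savings)

Standard: 21484952 multiplications (278^3). Strassen: 40353607 multiplications (7^9, after padding to 512x512). Strassen reduces 8 recursive multiplications to 7 at each level.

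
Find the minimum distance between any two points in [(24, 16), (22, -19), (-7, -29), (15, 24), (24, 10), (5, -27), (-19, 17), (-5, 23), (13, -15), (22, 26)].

Computing all pairwise distances among 10 points:

d((24, 16), (22, -19)) = 35.0571
d((24, 16), (-7, -29)) = 54.6443
d((24, 16), (15, 24)) = 12.0416
d((24, 16), (24, 10)) = 6.0 <-- minimum
d((24, 16), (5, -27)) = 47.0106
d((24, 16), (-19, 17)) = 43.0116
d((24, 16), (-5, 23)) = 29.8329
d((24, 16), (13, -15)) = 32.8938
d((24, 16), (22, 26)) = 10.198
d((22, -19), (-7, -29)) = 30.6757
d((22, -19), (15, 24)) = 43.566
d((22, -19), (24, 10)) = 29.0689
d((22, -19), (5, -27)) = 18.7883
d((22, -19), (-19, 17)) = 54.5619
d((22, -19), (-5, 23)) = 49.93
d((22, -19), (13, -15)) = 9.8489
d((22, -19), (22, 26)) = 45.0
d((-7, -29), (15, 24)) = 57.3847
d((-7, -29), (24, 10)) = 49.8197
d((-7, -29), (5, -27)) = 12.1655
d((-7, -29), (-19, 17)) = 47.5395
d((-7, -29), (-5, 23)) = 52.0384
d((-7, -29), (13, -15)) = 24.4131
d((-7, -29), (22, 26)) = 62.1772
d((15, 24), (24, 10)) = 16.6433
d((15, 24), (5, -27)) = 51.9711
d((15, 24), (-19, 17)) = 34.7131
d((15, 24), (-5, 23)) = 20.025
d((15, 24), (13, -15)) = 39.0512
d((15, 24), (22, 26)) = 7.2801
d((24, 10), (5, -27)) = 41.5933
d((24, 10), (-19, 17)) = 43.566
d((24, 10), (-5, 23)) = 31.7805
d((24, 10), (13, -15)) = 27.313
d((24, 10), (22, 26)) = 16.1245
d((5, -27), (-19, 17)) = 50.1199
d((5, -27), (-5, 23)) = 50.9902
d((5, -27), (13, -15)) = 14.4222
d((5, -27), (22, 26)) = 55.6597
d((-19, 17), (-5, 23)) = 15.2315
d((-19, 17), (13, -15)) = 45.2548
d((-19, 17), (22, 26)) = 41.9762
d((-5, 23), (13, -15)) = 42.0476
d((-5, 23), (22, 26)) = 27.1662
d((13, -15), (22, 26)) = 41.9762

Closest pair: (24, 16) and (24, 10) with distance 6.0

The closest pair is (24, 16) and (24, 10) with Euclidean distance 6.0. For 10 points, brute-force pairwise comparison is shown above. For large n, the divide-and-conquer algorithm (sort by x, recurse on halves, check the dividing strip) achieves O(n log n).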